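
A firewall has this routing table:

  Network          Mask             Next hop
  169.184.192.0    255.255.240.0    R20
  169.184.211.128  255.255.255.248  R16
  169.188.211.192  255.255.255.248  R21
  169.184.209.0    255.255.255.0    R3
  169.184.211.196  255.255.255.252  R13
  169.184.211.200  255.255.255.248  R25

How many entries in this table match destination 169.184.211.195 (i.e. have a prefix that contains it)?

0

No listed prefix contains 169.184.211.195.
Total matching entries: 0.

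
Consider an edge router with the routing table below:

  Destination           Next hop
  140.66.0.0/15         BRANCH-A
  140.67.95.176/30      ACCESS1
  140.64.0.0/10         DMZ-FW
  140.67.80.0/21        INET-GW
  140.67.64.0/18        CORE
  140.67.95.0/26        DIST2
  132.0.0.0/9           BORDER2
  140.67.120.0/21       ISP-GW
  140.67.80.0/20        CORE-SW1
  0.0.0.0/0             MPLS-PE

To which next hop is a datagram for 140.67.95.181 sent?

Routes whose prefix contains 140.67.95.181:
  0.0.0.0/0 (default, matches everything) -> MPLS-PE
  140.64.0.0/10 (140.64.0.0 - 140.127.255.255) -> DMZ-FW
  140.66.0.0/15 (140.66.0.0 - 140.67.255.255) -> BRANCH-A
  140.67.64.0/18 (140.67.64.0 - 140.67.127.255) -> CORE
  140.67.80.0/20 (140.67.80.0 - 140.67.95.255) -> CORE-SW1
More-specific entries that do NOT match:
  140.67.95.176/30 (140.67.95.176 - 140.67.95.179) does not contain 140.67.95.181
  140.67.95.0/26 (140.67.95.0 - 140.67.95.63) does not contain 140.67.95.181
  140.67.80.0/21 (140.67.80.0 - 140.67.87.255) does not contain 140.67.95.181
  140.67.120.0/21 (140.67.120.0 - 140.67.127.255) does not contain 140.67.95.181
Longest matching prefix is /20 -> next hop CORE-SW1.

CORE-SW1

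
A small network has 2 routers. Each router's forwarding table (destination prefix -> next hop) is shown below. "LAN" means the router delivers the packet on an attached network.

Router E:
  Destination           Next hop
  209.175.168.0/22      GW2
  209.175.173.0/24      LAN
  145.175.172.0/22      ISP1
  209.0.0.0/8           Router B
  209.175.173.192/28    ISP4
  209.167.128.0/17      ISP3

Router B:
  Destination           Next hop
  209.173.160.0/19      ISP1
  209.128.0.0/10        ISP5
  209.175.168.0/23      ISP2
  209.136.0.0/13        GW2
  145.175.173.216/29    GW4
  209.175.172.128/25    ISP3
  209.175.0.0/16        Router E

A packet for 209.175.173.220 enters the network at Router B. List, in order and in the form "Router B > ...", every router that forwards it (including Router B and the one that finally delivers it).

At Router B: longest match for 209.175.173.220 is 209.175.0.0/16 -> Router E
At Router E: longest match for 209.175.173.220 is 209.175.173.0/24 -> LAN

Router B > Router E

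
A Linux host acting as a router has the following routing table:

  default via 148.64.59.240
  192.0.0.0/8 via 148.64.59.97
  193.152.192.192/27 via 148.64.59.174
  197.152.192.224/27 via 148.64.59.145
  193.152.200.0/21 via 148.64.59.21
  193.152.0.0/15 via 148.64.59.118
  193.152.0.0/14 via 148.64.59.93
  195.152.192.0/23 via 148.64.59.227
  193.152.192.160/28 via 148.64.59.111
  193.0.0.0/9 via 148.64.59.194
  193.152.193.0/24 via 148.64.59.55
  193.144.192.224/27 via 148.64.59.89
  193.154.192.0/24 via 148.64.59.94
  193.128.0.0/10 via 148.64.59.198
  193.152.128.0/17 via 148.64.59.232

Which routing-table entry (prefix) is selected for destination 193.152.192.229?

Entries matching 193.152.192.229:
  0.0.0.0/0 (default, matches everything)
  193.128.0.0/10 (193.128.0.0 - 193.191.255.255)
  193.152.0.0/14 (193.152.0.0 - 193.155.255.255)
  193.152.0.0/15 (193.152.0.0 - 193.153.255.255)
  193.152.128.0/17 (193.152.128.0 - 193.152.255.255)
Most specific is 193.152.128.0/17.

193.152.128.0/17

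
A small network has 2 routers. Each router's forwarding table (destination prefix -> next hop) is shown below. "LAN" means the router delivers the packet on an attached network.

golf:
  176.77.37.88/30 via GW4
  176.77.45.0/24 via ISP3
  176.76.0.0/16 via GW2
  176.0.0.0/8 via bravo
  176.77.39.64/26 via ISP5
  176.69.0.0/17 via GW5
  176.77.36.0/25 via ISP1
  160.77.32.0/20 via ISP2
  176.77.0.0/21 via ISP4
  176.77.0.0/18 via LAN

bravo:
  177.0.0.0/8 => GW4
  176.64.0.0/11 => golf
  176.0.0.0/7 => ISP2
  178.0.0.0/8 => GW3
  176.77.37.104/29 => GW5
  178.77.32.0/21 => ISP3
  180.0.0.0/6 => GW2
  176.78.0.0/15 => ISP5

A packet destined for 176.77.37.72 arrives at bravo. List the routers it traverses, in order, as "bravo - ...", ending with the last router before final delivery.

bravo - golf

At bravo: longest match for 176.77.37.72 is 176.64.0.0/11 -> golf
At golf: longest match for 176.77.37.72 is 176.77.0.0/18 -> LAN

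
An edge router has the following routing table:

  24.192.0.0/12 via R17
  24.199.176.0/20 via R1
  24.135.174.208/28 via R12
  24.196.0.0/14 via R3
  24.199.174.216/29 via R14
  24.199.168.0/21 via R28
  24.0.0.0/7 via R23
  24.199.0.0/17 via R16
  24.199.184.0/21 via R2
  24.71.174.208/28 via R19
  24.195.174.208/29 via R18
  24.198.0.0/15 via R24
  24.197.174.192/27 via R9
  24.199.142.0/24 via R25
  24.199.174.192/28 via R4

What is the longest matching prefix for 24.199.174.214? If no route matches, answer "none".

Entries matching 24.199.174.214:
  24.0.0.0/7 (24.0.0.0 - 25.255.255.255)
  24.192.0.0/12 (24.192.0.0 - 24.207.255.255)
  24.196.0.0/14 (24.196.0.0 - 24.199.255.255)
  24.198.0.0/15 (24.198.0.0 - 24.199.255.255)
  24.199.168.0/21 (24.199.168.0 - 24.199.175.255)
Most specific is 24.199.168.0/21.

24.199.168.0/21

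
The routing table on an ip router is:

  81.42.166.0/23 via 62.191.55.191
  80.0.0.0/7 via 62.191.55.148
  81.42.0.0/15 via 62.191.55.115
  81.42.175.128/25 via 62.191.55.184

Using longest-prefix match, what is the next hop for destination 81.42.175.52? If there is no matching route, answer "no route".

62.191.55.115

Routes whose prefix contains 81.42.175.52:
  80.0.0.0/7 (80.0.0.0 - 81.255.255.255) -> 62.191.55.148
  81.42.0.0/15 (81.42.0.0 - 81.43.255.255) -> 62.191.55.115
More-specific entries that do NOT match:
  81.42.175.128/25 (81.42.175.128 - 81.42.175.255) does not contain 81.42.175.52
  81.42.166.0/23 (81.42.166.0 - 81.42.167.255) does not contain 81.42.175.52
Longest matching prefix is /15 -> next hop 62.191.55.115.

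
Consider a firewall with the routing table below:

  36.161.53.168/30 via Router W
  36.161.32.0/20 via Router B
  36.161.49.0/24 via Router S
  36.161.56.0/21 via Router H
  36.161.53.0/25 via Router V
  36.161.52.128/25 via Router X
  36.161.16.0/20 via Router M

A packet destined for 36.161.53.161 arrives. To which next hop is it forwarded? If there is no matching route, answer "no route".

No entry's prefix contains 36.161.53.161; there is no default route.

no route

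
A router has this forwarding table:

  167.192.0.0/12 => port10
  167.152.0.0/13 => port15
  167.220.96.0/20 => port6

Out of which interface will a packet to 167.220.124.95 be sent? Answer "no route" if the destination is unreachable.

No entry's prefix contains 167.220.124.95; there is no default route.

no route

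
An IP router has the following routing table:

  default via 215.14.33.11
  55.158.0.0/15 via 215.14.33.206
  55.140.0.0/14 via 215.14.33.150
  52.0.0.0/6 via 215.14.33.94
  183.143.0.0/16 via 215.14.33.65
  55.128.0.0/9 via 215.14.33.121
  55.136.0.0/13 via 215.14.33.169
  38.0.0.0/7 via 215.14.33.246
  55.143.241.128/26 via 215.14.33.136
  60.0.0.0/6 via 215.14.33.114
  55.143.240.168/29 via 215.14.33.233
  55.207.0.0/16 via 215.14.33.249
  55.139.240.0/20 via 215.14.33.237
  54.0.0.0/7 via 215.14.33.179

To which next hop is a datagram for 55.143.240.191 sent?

Routes whose prefix contains 55.143.240.191:
  0.0.0.0/0 (default, matches everything) -> 215.14.33.11
  52.0.0.0/6 (52.0.0.0 - 55.255.255.255) -> 215.14.33.94
  54.0.0.0/7 (54.0.0.0 - 55.255.255.255) -> 215.14.33.179
  55.128.0.0/9 (55.128.0.0 - 55.255.255.255) -> 215.14.33.121
  55.136.0.0/13 (55.136.0.0 - 55.143.255.255) -> 215.14.33.169
  55.140.0.0/14 (55.140.0.0 - 55.143.255.255) -> 215.14.33.150
More-specific entries that do NOT match:
  55.143.240.168/29 (55.143.240.168 - 55.143.240.175) does not contain 55.143.240.191
  55.143.241.128/26 (55.143.241.128 - 55.143.241.191) does not contain 55.143.240.191
  55.139.240.0/20 (55.139.240.0 - 55.139.255.255) does not contain 55.143.240.191
  183.143.0.0/16 (183.143.0.0 - 183.143.255.255) does not contain 55.143.240.191
  55.207.0.0/16 (55.207.0.0 - 55.207.255.255) does not contain 55.143.240.191
  55.158.0.0/15 (55.158.0.0 - 55.159.255.255) does not contain 55.143.240.191
Longest matching prefix is /14 -> next hop 215.14.33.150.

215.14.33.150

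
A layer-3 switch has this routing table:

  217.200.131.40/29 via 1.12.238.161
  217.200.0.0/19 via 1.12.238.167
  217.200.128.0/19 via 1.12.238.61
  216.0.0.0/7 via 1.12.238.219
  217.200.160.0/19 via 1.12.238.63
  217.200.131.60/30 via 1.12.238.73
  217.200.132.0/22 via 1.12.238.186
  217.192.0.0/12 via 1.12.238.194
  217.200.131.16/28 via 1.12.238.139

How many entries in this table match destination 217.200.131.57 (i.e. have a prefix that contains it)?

3

Prefixes containing 217.200.131.57:
  216.0.0.0/7 (216.0.0.0 - 217.255.255.255)
  217.192.0.0/12 (217.192.0.0 - 217.207.255.255)
  217.200.128.0/19 (217.200.128.0 - 217.200.159.255)
Total matching entries: 3.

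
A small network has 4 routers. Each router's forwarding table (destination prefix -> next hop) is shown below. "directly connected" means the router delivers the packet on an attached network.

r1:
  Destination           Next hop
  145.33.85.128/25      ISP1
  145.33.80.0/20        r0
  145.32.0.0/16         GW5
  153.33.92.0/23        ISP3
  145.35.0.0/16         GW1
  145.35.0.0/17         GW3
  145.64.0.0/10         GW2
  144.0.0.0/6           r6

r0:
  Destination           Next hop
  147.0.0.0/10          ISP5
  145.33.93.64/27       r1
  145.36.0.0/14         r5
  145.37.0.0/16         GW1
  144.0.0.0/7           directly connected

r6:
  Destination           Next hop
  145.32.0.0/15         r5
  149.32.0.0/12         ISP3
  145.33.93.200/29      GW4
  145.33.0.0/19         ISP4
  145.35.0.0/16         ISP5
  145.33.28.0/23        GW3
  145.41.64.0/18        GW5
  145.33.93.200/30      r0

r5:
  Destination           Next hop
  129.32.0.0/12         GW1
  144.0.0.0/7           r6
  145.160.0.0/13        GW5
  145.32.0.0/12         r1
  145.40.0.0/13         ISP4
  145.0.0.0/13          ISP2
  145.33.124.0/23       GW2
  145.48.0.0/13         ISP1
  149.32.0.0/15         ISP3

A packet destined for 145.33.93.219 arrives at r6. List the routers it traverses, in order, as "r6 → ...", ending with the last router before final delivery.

r6 → r5 → r1 → r0

At r6: longest match for 145.33.93.219 is 145.32.0.0/15 -> r5
At r5: longest match for 145.33.93.219 is 145.32.0.0/12 -> r1
At r1: longest match for 145.33.93.219 is 145.33.80.0/20 -> r0
At r0: longest match for 145.33.93.219 is 144.0.0.0/7 -> directly connected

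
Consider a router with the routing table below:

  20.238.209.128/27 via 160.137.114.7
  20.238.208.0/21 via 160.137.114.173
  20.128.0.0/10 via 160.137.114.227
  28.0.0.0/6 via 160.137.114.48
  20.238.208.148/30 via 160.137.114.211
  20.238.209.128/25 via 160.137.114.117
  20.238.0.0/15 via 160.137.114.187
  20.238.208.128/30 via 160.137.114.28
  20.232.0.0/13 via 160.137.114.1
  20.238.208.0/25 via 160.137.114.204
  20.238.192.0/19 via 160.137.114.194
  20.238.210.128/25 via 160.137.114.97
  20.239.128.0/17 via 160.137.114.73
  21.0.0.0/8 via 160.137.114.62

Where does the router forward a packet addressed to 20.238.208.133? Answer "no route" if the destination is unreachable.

160.137.114.173

Routes whose prefix contains 20.238.208.133:
  20.232.0.0/13 (20.232.0.0 - 20.239.255.255) -> 160.137.114.1
  20.238.0.0/15 (20.238.0.0 - 20.239.255.255) -> 160.137.114.187
  20.238.192.0/19 (20.238.192.0 - 20.238.223.255) -> 160.137.114.194
  20.238.208.0/21 (20.238.208.0 - 20.238.215.255) -> 160.137.114.173
More-specific entries that do NOT match:
  20.238.208.148/30 (20.238.208.148 - 20.238.208.151) does not contain 20.238.208.133
  20.238.208.128/30 (20.238.208.128 - 20.238.208.131) does not contain 20.238.208.133
  20.238.209.128/27 (20.238.209.128 - 20.238.209.159) does not contain 20.238.208.133
  20.238.209.128/25 (20.238.209.128 - 20.238.209.255) does not contain 20.238.208.133
  20.238.208.0/25 (20.238.208.0 - 20.238.208.127) does not contain 20.238.208.133
  20.238.210.128/25 (20.238.210.128 - 20.238.210.255) does not contain 20.238.208.133
Longest matching prefix is /21 -> next hop 160.137.114.173.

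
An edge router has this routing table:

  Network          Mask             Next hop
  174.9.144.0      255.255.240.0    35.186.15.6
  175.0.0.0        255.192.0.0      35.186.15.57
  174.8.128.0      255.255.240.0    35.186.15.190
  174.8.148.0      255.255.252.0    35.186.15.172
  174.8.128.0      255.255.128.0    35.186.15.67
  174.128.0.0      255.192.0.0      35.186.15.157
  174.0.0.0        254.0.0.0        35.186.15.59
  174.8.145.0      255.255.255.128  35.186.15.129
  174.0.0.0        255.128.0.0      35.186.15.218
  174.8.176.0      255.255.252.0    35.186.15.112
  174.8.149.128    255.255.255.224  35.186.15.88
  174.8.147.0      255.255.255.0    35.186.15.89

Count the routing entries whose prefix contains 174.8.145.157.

3

Prefixes containing 174.8.145.157:
  174.0.0.0/7 (174.0.0.0 - 175.255.255.255)
  174.0.0.0/9 (174.0.0.0 - 174.127.255.255)
  174.8.128.0/17 (174.8.128.0 - 174.8.255.255)
Total matching entries: 3.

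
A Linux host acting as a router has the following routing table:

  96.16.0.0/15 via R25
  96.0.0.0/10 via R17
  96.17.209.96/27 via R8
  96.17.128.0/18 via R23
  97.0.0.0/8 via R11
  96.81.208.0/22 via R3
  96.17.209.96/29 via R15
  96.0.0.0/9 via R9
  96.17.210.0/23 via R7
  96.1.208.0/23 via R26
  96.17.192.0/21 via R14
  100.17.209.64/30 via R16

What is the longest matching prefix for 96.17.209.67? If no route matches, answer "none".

96.16.0.0/15

Entries matching 96.17.209.67:
  96.0.0.0/9 (96.0.0.0 - 96.127.255.255)
  96.0.0.0/10 (96.0.0.0 - 96.63.255.255)
  96.16.0.0/15 (96.16.0.0 - 96.17.255.255)
Most specific is 96.16.0.0/15.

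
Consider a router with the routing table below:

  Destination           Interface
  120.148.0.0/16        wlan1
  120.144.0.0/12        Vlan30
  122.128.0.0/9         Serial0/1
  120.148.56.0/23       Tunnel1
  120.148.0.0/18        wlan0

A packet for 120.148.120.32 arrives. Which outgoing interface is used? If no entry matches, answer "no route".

Routes whose prefix contains 120.148.120.32:
  120.144.0.0/12 (120.144.0.0 - 120.159.255.255) -> Vlan30
  120.148.0.0/16 (120.148.0.0 - 120.148.255.255) -> wlan1
More-specific entries that do NOT match:
  120.148.56.0/23 (120.148.56.0 - 120.148.57.255) does not contain 120.148.120.32
  120.148.0.0/18 (120.148.0.0 - 120.148.63.255) does not contain 120.148.120.32
Longest matching prefix is /16 -> interface wlan1.

wlan1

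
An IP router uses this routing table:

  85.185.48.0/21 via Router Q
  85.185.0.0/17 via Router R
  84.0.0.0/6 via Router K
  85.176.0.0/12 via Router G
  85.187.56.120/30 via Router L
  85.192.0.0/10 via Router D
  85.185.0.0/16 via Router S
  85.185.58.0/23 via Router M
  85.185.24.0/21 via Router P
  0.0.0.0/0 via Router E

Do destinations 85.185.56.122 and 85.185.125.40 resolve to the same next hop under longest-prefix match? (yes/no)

85.185.56.122: longest match 85.185.0.0/17 -> Router R
85.185.125.40: longest match 85.185.0.0/17 -> Router R

yes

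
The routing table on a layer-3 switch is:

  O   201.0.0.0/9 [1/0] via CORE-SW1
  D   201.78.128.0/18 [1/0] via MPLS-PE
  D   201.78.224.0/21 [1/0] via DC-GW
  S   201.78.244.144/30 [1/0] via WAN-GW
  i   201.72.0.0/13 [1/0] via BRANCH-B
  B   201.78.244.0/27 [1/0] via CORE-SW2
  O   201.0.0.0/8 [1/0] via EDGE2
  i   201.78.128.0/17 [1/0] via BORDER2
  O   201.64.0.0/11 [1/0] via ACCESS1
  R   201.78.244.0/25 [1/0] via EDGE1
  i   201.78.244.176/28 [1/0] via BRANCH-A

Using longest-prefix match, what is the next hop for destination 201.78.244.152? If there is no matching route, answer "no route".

Routes whose prefix contains 201.78.244.152:
  201.0.0.0/8 (201.0.0.0 - 201.255.255.255) -> EDGE2
  201.0.0.0/9 (201.0.0.0 - 201.127.255.255) -> CORE-SW1
  201.64.0.0/11 (201.64.0.0 - 201.95.255.255) -> ACCESS1
  201.72.0.0/13 (201.72.0.0 - 201.79.255.255) -> BRANCH-B
  201.78.128.0/17 (201.78.128.0 - 201.78.255.255) -> BORDER2
More-specific entries that do NOT match:
  201.78.244.144/30 (201.78.244.144 - 201.78.244.147) does not contain 201.78.244.152
  201.78.244.176/28 (201.78.244.176 - 201.78.244.191) does not contain 201.78.244.152
  201.78.244.0/27 (201.78.244.0 - 201.78.244.31) does not contain 201.78.244.152
  201.78.244.0/25 (201.78.244.0 - 201.78.244.127) does not contain 201.78.244.152
  201.78.224.0/21 (201.78.224.0 - 201.78.231.255) does not contain 201.78.244.152
  201.78.128.0/18 (201.78.128.0 - 201.78.191.255) does not contain 201.78.244.152
Longest matching prefix is /17 -> next hop BORDER2.

BORDER2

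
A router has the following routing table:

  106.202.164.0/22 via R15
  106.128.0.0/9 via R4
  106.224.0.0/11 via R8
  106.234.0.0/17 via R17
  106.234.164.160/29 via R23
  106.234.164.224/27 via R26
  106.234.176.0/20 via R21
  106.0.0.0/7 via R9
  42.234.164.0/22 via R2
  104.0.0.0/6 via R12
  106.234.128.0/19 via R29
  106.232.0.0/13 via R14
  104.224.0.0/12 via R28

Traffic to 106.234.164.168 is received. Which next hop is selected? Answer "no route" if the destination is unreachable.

R14

Routes whose prefix contains 106.234.164.168:
  104.0.0.0/6 (104.0.0.0 - 107.255.255.255) -> R12
  106.0.0.0/7 (106.0.0.0 - 107.255.255.255) -> R9
  106.128.0.0/9 (106.128.0.0 - 106.255.255.255) -> R4
  106.224.0.0/11 (106.224.0.0 - 106.255.255.255) -> R8
  106.232.0.0/13 (106.232.0.0 - 106.239.255.255) -> R14
More-specific entries that do NOT match:
  106.234.164.160/29 (106.234.164.160 - 106.234.164.167) does not contain 106.234.164.168
  106.234.164.224/27 (106.234.164.224 - 106.234.164.255) does not contain 106.234.164.168
  106.202.164.0/22 (106.202.164.0 - 106.202.167.255) does not contain 106.234.164.168
  42.234.164.0/22 (42.234.164.0 - 42.234.167.255) does not contain 106.234.164.168
  106.234.176.0/20 (106.234.176.0 - 106.234.191.255) does not contain 106.234.164.168
  106.234.128.0/19 (106.234.128.0 - 106.234.159.255) does not contain 106.234.164.168
  106.234.0.0/17 (106.234.0.0 - 106.234.127.255) does not contain 106.234.164.168
Longest matching prefix is /13 -> next hop R14.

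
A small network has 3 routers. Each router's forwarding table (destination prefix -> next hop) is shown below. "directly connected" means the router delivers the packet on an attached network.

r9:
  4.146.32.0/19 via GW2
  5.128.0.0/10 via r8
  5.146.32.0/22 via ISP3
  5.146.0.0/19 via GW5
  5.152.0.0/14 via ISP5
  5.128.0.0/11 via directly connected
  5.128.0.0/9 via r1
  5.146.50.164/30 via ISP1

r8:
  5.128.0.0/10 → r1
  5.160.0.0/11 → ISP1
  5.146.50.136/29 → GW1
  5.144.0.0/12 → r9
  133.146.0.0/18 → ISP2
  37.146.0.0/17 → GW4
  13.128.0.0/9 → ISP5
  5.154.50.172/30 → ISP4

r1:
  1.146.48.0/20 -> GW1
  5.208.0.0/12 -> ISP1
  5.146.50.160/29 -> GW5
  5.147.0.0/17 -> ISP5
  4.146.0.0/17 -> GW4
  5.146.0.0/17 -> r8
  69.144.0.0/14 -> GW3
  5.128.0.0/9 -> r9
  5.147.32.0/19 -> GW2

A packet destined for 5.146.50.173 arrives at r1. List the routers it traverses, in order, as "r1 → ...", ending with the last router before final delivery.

r1 → r8 → r9

At r1: longest match for 5.146.50.173 is 5.146.0.0/17 -> r8
At r8: longest match for 5.146.50.173 is 5.144.0.0/12 -> r9
At r9: longest match for 5.146.50.173 is 5.128.0.0/11 -> directly connected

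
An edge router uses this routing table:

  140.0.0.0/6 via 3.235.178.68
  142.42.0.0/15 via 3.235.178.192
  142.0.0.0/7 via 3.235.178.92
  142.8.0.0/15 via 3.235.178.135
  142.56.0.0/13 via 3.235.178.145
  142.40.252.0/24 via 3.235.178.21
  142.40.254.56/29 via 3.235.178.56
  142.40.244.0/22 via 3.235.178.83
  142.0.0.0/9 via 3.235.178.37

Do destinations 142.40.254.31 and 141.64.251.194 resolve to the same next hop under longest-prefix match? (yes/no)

142.40.254.31: longest match 142.0.0.0/9 -> 3.235.178.37
141.64.251.194: longest match 140.0.0.0/6 -> 3.235.178.68

no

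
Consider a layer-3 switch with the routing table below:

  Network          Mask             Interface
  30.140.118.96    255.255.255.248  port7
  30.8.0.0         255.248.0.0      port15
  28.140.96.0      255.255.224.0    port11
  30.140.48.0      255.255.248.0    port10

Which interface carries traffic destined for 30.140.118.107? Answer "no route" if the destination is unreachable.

no route

No entry's prefix contains 30.140.118.107; there is no default route.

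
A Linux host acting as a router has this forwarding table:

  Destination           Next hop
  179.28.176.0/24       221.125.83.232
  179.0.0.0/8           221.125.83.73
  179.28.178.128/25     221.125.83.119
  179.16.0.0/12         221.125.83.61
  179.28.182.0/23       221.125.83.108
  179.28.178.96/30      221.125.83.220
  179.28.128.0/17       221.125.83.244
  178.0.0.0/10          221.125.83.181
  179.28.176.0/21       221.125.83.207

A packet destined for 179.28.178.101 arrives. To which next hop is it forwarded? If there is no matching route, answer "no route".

221.125.83.207

Routes whose prefix contains 179.28.178.101:
  179.0.0.0/8 (179.0.0.0 - 179.255.255.255) -> 221.125.83.73
  179.16.0.0/12 (179.16.0.0 - 179.31.255.255) -> 221.125.83.61
  179.28.128.0/17 (179.28.128.0 - 179.28.255.255) -> 221.125.83.244
  179.28.176.0/21 (179.28.176.0 - 179.28.183.255) -> 221.125.83.207
More-specific entries that do NOT match:
  179.28.178.96/30 (179.28.178.96 - 179.28.178.99) does not contain 179.28.178.101
  179.28.178.128/25 (179.28.178.128 - 179.28.178.255) does not contain 179.28.178.101
  179.28.176.0/24 (179.28.176.0 - 179.28.176.255) does not contain 179.28.178.101
  179.28.182.0/23 (179.28.182.0 - 179.28.183.255) does not contain 179.28.178.101
Longest matching prefix is /21 -> next hop 221.125.83.207.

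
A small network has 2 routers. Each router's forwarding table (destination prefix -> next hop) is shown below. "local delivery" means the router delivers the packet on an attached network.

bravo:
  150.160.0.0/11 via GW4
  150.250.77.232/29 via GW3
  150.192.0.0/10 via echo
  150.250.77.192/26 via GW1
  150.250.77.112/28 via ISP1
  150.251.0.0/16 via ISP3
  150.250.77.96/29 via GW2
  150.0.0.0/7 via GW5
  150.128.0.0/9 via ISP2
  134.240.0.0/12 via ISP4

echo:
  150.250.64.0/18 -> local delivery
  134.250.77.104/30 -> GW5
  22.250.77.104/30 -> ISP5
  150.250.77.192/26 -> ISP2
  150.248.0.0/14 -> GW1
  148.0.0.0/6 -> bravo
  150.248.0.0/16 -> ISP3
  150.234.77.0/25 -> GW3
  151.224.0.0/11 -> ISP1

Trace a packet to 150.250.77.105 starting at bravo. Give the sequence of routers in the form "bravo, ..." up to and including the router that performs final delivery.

At bravo: longest match for 150.250.77.105 is 150.192.0.0/10 -> echo
At echo: longest match for 150.250.77.105 is 150.250.64.0/18 -> local delivery

bravo, echo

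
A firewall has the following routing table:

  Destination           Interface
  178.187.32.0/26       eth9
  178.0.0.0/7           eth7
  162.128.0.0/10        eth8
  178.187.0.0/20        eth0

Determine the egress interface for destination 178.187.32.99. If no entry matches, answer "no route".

Routes whose prefix contains 178.187.32.99:
  178.0.0.0/7 (178.0.0.0 - 179.255.255.255) -> eth7
More-specific entries that do NOT match:
  178.187.32.0/26 (178.187.32.0 - 178.187.32.63) does not contain 178.187.32.99
  178.187.0.0/20 (178.187.0.0 - 178.187.15.255) does not contain 178.187.32.99
  162.128.0.0/10 (162.128.0.0 - 162.191.255.255) does not contain 178.187.32.99
Longest matching prefix is /7 -> interface eth7.

eth7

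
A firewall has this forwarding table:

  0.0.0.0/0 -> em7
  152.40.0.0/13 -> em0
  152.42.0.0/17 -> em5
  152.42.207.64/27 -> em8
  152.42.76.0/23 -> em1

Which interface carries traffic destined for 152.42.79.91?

Routes whose prefix contains 152.42.79.91:
  0.0.0.0/0 (default, matches everything) -> em7
  152.40.0.0/13 (152.40.0.0 - 152.47.255.255) -> em0
  152.42.0.0/17 (152.42.0.0 - 152.42.127.255) -> em5
More-specific entries that do NOT match:
  152.42.207.64/27 (152.42.207.64 - 152.42.207.95) does not contain 152.42.79.91
  152.42.76.0/23 (152.42.76.0 - 152.42.77.255) does not contain 152.42.79.91
Longest matching prefix is /17 -> interface em5.

em5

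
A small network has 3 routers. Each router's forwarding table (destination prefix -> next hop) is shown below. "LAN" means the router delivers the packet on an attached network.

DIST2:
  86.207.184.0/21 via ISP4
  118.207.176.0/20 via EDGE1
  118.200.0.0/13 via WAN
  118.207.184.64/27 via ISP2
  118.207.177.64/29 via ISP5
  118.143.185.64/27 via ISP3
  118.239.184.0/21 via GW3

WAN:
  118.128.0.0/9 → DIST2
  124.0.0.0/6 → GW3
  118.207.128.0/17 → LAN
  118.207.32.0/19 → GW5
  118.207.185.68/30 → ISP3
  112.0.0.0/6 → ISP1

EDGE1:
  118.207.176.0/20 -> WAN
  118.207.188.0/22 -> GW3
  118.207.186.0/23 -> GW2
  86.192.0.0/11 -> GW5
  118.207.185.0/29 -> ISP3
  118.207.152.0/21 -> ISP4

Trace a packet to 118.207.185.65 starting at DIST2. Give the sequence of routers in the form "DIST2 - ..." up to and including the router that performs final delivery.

DIST2 - EDGE1 - WAN

At DIST2: longest match for 118.207.185.65 is 118.207.176.0/20 -> EDGE1
At EDGE1: longest match for 118.207.185.65 is 118.207.176.0/20 -> WAN
At WAN: longest match for 118.207.185.65 is 118.207.128.0/17 -> LAN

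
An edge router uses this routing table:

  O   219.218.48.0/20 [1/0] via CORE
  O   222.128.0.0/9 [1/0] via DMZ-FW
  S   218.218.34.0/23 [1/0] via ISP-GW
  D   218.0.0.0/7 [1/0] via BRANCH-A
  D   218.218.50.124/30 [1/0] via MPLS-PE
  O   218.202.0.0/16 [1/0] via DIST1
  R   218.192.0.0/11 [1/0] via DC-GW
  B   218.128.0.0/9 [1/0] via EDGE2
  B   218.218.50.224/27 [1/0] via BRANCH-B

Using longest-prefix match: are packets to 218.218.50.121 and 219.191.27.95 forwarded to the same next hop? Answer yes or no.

218.218.50.121: longest match 218.192.0.0/11 -> DC-GW
219.191.27.95: longest match 218.0.0.0/7 -> BRANCH-A

no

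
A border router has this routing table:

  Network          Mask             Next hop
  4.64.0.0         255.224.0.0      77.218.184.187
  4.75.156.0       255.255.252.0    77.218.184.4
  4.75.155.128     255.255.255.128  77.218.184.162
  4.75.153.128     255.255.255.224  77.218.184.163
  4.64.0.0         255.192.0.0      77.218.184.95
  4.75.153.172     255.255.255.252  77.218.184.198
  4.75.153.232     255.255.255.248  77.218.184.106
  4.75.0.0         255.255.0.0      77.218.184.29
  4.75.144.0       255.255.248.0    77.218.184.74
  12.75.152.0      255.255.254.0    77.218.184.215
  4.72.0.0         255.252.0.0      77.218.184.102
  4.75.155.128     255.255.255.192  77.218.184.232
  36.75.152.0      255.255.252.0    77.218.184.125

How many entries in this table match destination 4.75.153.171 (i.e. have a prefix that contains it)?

4

Prefixes containing 4.75.153.171:
  4.64.0.0/10 (4.64.0.0 - 4.127.255.255)
  4.64.0.0/11 (4.64.0.0 - 4.95.255.255)
  4.72.0.0/14 (4.72.0.0 - 4.75.255.255)
  4.75.0.0/16 (4.75.0.0 - 4.75.255.255)
Total matching entries: 4.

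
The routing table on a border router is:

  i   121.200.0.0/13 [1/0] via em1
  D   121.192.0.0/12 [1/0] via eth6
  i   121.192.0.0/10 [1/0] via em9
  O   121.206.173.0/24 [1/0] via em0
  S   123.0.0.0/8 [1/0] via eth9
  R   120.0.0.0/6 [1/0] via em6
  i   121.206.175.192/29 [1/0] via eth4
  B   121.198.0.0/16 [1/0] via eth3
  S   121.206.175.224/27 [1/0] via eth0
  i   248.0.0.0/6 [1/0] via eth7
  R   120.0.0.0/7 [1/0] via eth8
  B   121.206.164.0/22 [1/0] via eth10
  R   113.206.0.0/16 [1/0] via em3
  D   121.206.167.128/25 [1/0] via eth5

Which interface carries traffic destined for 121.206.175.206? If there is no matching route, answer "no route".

em1

Routes whose prefix contains 121.206.175.206:
  120.0.0.0/6 (120.0.0.0 - 123.255.255.255) -> em6
  120.0.0.0/7 (120.0.0.0 - 121.255.255.255) -> eth8
  121.192.0.0/10 (121.192.0.0 - 121.255.255.255) -> em9
  121.192.0.0/12 (121.192.0.0 - 121.207.255.255) -> eth6
  121.200.0.0/13 (121.200.0.0 - 121.207.255.255) -> em1
More-specific entries that do NOT match:
  121.206.175.192/29 (121.206.175.192 - 121.206.175.199) does not contain 121.206.175.206
  121.206.175.224/27 (121.206.175.224 - 121.206.175.255) does not contain 121.206.175.206
  121.206.167.128/25 (121.206.167.128 - 121.206.167.255) does not contain 121.206.175.206
  121.206.173.0/24 (121.206.173.0 - 121.206.173.255) does not contain 121.206.175.206
  121.206.164.0/22 (121.206.164.0 - 121.206.167.255) does not contain 121.206.175.206
  121.198.0.0/16 (121.198.0.0 - 121.198.255.255) does not contain 121.206.175.206
  113.206.0.0/16 (113.206.0.0 - 113.206.255.255) does not contain 121.206.175.206
Longest matching prefix is /13 -> interface em1.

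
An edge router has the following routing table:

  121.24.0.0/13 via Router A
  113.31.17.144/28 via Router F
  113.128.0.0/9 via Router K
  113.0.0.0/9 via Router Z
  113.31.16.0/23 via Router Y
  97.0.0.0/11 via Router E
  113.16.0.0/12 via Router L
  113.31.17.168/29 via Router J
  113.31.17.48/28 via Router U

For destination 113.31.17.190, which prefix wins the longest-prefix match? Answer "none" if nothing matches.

113.31.16.0/23

Entries matching 113.31.17.190:
  113.0.0.0/9 (113.0.0.0 - 113.127.255.255)
  113.16.0.0/12 (113.16.0.0 - 113.31.255.255)
  113.31.16.0/23 (113.31.16.0 - 113.31.17.255)
Most specific is 113.31.16.0/23.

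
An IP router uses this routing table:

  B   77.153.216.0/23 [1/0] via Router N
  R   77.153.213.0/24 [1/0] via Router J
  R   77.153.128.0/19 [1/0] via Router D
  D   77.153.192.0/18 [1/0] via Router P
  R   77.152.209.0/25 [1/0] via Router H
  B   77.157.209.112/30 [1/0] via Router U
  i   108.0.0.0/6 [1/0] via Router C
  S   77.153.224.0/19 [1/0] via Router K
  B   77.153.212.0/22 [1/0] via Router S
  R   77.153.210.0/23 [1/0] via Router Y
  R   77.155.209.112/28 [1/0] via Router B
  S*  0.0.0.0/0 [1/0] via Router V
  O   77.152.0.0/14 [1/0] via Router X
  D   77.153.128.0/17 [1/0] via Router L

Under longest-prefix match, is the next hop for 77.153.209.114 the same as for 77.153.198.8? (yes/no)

77.153.209.114: longest match 77.153.192.0/18 -> Router P
77.153.198.8: longest match 77.153.192.0/18 -> Router P

yes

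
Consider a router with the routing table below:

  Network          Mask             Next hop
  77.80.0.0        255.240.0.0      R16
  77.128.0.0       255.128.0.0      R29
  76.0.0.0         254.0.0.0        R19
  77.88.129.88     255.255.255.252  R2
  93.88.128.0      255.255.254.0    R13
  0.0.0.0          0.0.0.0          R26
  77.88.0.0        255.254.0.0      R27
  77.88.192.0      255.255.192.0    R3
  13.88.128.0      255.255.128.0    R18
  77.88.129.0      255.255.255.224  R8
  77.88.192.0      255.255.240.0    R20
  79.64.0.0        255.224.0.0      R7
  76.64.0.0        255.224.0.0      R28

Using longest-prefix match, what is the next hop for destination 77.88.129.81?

R27

Routes whose prefix contains 77.88.129.81:
  0.0.0.0/0 (default, matches everything) -> R26
  76.0.0.0/7 (76.0.0.0 - 77.255.255.255) -> R19
  77.80.0.0/12 (77.80.0.0 - 77.95.255.255) -> R16
  77.88.0.0/15 (77.88.0.0 - 77.89.255.255) -> R27
More-specific entries that do NOT match:
  77.88.129.88/30 (77.88.129.88 - 77.88.129.91) does not contain 77.88.129.81
  77.88.129.0/27 (77.88.129.0 - 77.88.129.31) does not contain 77.88.129.81
  93.88.128.0/23 (93.88.128.0 - 93.88.129.255) does not contain 77.88.129.81
  77.88.192.0/20 (77.88.192.0 - 77.88.207.255) does not contain 77.88.129.81
  77.88.192.0/18 (77.88.192.0 - 77.88.255.255) does not contain 77.88.129.81
  13.88.128.0/17 (13.88.128.0 - 13.88.255.255) does not contain 77.88.129.81
Longest matching prefix is /15 -> next hop R27.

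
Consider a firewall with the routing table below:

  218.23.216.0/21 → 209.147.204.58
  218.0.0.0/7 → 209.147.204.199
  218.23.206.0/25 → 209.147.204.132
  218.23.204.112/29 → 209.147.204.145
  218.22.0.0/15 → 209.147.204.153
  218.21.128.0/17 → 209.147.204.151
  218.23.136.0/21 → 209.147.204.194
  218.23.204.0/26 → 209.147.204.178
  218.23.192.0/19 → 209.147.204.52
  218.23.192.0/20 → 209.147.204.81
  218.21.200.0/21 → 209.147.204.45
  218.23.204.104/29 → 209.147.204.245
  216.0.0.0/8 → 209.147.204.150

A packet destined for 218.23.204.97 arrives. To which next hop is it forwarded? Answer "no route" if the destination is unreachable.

Routes whose prefix contains 218.23.204.97:
  218.0.0.0/7 (218.0.0.0 - 219.255.255.255) -> 209.147.204.199
  218.22.0.0/15 (218.22.0.0 - 218.23.255.255) -> 209.147.204.153
  218.23.192.0/19 (218.23.192.0 - 218.23.223.255) -> 209.147.204.52
  218.23.192.0/20 (218.23.192.0 - 218.23.207.255) -> 209.147.204.81
More-specific entries that do NOT match:
  218.23.204.112/29 (218.23.204.112 - 218.23.204.119) does not contain 218.23.204.97
  218.23.204.104/29 (218.23.204.104 - 218.23.204.111) does not contain 218.23.204.97
  218.23.204.0/26 (218.23.204.0 - 218.23.204.63) does not contain 218.23.204.97
  218.23.206.0/25 (218.23.206.0 - 218.23.206.127) does not contain 218.23.204.97
  218.23.216.0/21 (218.23.216.0 - 218.23.223.255) does not contain 218.23.204.97
  218.23.136.0/21 (218.23.136.0 - 218.23.143.255) does not contain 218.23.204.97
  218.21.200.0/21 (218.21.200.0 - 218.21.207.255) does not contain 218.23.204.97
Longest matching prefix is /20 -> next hop 209.147.204.81.

209.147.204.81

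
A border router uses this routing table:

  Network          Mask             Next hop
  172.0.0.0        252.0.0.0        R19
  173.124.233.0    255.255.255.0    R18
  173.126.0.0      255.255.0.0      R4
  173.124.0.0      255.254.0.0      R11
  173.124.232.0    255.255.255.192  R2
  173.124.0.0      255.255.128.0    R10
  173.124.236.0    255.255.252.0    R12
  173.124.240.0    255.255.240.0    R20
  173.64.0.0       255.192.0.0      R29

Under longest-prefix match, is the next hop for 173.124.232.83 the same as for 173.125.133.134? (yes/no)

yes

173.124.232.83: longest match 173.124.0.0/15 -> R11
173.125.133.134: longest match 173.124.0.0/15 -> R11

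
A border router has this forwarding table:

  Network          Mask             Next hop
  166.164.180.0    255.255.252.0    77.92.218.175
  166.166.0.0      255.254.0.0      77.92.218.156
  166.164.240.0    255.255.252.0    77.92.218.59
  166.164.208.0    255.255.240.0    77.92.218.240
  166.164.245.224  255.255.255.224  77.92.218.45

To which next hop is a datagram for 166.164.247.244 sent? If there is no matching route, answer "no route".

no route

No entry's prefix contains 166.164.247.244; there is no default route.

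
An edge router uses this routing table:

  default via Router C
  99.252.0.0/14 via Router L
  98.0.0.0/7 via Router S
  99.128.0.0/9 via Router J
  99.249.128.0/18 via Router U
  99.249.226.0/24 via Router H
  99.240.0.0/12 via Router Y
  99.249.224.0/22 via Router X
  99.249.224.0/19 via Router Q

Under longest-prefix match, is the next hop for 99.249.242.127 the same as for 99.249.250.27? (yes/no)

yes

99.249.242.127: longest match 99.249.224.0/19 -> Router Q
99.249.250.27: longest match 99.249.224.0/19 -> Router Q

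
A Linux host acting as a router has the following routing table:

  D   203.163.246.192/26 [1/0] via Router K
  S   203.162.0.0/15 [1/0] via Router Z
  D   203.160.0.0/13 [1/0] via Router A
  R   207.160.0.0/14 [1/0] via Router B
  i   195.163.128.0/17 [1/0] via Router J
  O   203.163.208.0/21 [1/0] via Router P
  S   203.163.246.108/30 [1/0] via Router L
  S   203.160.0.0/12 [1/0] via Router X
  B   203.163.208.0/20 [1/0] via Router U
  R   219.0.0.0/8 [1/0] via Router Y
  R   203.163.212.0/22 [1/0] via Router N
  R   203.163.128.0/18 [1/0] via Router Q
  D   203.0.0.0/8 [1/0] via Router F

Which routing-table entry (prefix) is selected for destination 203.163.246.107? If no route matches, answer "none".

203.162.0.0/15

Entries matching 203.163.246.107:
  203.0.0.0/8 (203.0.0.0 - 203.255.255.255)
  203.160.0.0/12 (203.160.0.0 - 203.175.255.255)
  203.160.0.0/13 (203.160.0.0 - 203.167.255.255)
  203.162.0.0/15 (203.162.0.0 - 203.163.255.255)
Most specific is 203.162.0.0/15.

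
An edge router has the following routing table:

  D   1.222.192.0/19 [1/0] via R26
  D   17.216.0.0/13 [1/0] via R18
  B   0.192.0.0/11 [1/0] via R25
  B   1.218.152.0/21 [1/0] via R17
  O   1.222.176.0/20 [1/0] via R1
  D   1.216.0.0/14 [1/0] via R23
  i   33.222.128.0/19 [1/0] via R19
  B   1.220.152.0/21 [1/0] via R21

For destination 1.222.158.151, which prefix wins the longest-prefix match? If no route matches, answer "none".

none

1.222.158.151 is outside every listed prefix and there is no default route.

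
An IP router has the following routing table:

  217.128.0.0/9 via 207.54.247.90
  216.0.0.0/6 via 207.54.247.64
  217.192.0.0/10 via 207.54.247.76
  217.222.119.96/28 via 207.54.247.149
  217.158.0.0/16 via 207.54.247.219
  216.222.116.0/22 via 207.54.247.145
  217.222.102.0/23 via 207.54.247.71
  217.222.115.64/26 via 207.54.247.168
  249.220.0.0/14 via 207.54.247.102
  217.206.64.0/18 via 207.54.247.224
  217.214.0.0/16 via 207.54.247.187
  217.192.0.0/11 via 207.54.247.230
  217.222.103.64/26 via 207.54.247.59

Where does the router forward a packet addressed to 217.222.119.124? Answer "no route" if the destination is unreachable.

207.54.247.230

Routes whose prefix contains 217.222.119.124:
  216.0.0.0/6 (216.0.0.0 - 219.255.255.255) -> 207.54.247.64
  217.128.0.0/9 (217.128.0.0 - 217.255.255.255) -> 207.54.247.90
  217.192.0.0/10 (217.192.0.0 - 217.255.255.255) -> 207.54.247.76
  217.192.0.0/11 (217.192.0.0 - 217.223.255.255) -> 207.54.247.230
More-specific entries that do NOT match:
  217.222.119.96/28 (217.222.119.96 - 217.222.119.111) does not contain 217.222.119.124
  217.222.115.64/26 (217.222.115.64 - 217.222.115.127) does not contain 217.222.119.124
  217.222.103.64/26 (217.222.103.64 - 217.222.103.127) does not contain 217.222.119.124
  217.222.102.0/23 (217.222.102.0 - 217.222.103.255) does not contain 217.222.119.124
  216.222.116.0/22 (216.222.116.0 - 216.222.119.255) does not contain 217.222.119.124
  217.206.64.0/18 (217.206.64.0 - 217.206.127.255) does not contain 217.222.119.124
  217.158.0.0/16 (217.158.0.0 - 217.158.255.255) does not contain 217.222.119.124
  217.214.0.0/16 (217.214.0.0 - 217.214.255.255) does not contain 217.222.119.124
  249.220.0.0/14 (249.220.0.0 - 249.223.255.255) does not contain 217.222.119.124
Longest matching prefix is /11 -> next hop 207.54.247.230.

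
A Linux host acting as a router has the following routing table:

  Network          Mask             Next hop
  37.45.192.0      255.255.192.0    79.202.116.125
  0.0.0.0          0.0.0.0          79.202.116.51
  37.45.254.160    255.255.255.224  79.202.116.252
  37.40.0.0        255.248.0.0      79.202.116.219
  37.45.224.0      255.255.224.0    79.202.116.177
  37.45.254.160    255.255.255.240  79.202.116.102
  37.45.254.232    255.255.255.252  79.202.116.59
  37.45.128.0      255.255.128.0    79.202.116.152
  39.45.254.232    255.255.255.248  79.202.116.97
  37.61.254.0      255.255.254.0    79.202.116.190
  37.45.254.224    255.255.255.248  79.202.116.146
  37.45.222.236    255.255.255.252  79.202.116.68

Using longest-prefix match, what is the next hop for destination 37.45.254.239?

79.202.116.177

Routes whose prefix contains 37.45.254.239:
  0.0.0.0/0 (default, matches everything) -> 79.202.116.51
  37.40.0.0/13 (37.40.0.0 - 37.47.255.255) -> 79.202.116.219
  37.45.128.0/17 (37.45.128.0 - 37.45.255.255) -> 79.202.116.152
  37.45.192.0/18 (37.45.192.0 - 37.45.255.255) -> 79.202.116.125
  37.45.224.0/19 (37.45.224.0 - 37.45.255.255) -> 79.202.116.177
More-specific entries that do NOT match:
  37.45.254.232/30 (37.45.254.232 - 37.45.254.235) does not contain 37.45.254.239
  37.45.222.236/30 (37.45.222.236 - 37.45.222.239) does not contain 37.45.254.239
  39.45.254.232/29 (39.45.254.232 - 39.45.254.239) does not contain 37.45.254.239
  37.45.254.224/29 (37.45.254.224 - 37.45.254.231) does not contain 37.45.254.239
  37.45.254.160/28 (37.45.254.160 - 37.45.254.175) does not contain 37.45.254.239
  37.45.254.160/27 (37.45.254.160 - 37.45.254.191) does not contain 37.45.254.239
  37.61.254.0/23 (37.61.254.0 - 37.61.255.255) does not contain 37.45.254.239
Longest matching prefix is /19 -> next hop 79.202.116.177.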